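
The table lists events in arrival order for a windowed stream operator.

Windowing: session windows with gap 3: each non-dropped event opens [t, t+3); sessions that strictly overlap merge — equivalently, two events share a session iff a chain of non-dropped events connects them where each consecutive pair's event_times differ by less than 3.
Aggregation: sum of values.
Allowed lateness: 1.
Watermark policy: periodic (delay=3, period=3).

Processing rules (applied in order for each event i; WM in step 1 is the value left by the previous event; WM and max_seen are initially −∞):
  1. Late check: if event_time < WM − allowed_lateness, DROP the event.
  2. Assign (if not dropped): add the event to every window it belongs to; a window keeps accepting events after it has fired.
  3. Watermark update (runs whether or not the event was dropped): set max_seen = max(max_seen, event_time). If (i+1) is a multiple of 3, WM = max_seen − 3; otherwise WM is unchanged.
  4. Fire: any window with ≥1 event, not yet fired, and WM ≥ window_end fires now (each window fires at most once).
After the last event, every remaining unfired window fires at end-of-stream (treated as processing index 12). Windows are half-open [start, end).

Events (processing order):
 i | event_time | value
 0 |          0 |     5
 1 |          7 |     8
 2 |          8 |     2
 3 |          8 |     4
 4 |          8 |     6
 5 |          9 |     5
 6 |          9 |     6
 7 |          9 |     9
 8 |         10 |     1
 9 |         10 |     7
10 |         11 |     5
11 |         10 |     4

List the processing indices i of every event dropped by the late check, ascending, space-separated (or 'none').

none

i=0 t=0 v=5: → [0,3); WM=−∞
i=1 t=7 v=8: → [7,10); WM=−∞
i=2 t=8 v=2: → [7,11); WM=5
i=3 t=8 v=4: → [7,11); WM=5
i=4 t=8 v=6: → [7,11); WM=5
i=5 t=9 v=5: → [7,12); WM=6
i=6 t=9 v=6: → [7,12); WM=6
i=7 t=9 v=9: → [7,12); WM=6
i=8 t=10 v=1: → [7,13); WM=7
i=9 t=10 v=7: → [7,13); WM=7
i=10 t=11 v=5: → [7,14); WM=7
i=11 t=10 v=4: → [7,14); WM=8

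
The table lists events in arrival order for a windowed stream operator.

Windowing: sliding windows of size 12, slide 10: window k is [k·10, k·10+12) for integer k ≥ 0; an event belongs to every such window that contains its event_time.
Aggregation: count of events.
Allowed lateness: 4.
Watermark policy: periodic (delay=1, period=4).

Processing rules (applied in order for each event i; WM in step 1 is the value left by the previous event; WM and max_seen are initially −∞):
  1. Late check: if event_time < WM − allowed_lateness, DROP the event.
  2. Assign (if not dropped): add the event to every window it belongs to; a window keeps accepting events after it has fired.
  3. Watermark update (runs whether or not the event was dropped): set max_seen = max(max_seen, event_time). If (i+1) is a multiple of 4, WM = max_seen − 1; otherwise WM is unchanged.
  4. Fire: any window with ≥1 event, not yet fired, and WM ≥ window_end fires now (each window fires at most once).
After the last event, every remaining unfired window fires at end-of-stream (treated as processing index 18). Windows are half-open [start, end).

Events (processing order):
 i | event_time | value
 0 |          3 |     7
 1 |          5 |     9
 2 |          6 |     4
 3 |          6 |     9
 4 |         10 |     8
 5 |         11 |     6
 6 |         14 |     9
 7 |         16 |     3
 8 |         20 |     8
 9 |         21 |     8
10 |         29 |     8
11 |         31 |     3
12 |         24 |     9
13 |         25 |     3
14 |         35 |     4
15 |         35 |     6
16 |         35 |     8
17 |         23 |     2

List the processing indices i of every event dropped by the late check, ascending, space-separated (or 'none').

i=0 t=3 v=7: → [0,12); WM=−∞
i=1 t=5 v=9: → [0,12); WM=−∞
i=2 t=6 v=4: → [0,12); WM=−∞
i=3 t=6 v=9: → [0,12); WM=5
i=4 t=10 v=8: → [10,22),[0,12); WM=5
i=5 t=11 v=6: → [10,22),[0,12); WM=5
i=6 t=14 v=9: → [10,22); WM=5
i=7 t=16 v=3: → [10,22); WM=15; [0,12) fires=6
i=8 t=20 v=8: → [20,32),[10,22); WM=15
i=9 t=21 v=8: → [20,32),[10,22); WM=15
i=10 t=29 v=8: → [20,32); WM=15
i=11 t=31 v=3: → [30,42),[20,32); WM=30; [10,22) fires=6
i=12 t=24 v=9: DROP (t<30-4); WM=30
i=13 t=25 v=3: DROP (t<30-4); WM=30
i=14 t=35 v=4: → [30,42); WM=30
i=15 t=35 v=6: → [30,42); WM=34; [20,32) fires=4
i=16 t=35 v=8: → [30,42); WM=34
i=17 t=23 v=2: DROP (t<34-4); WM=34

12 13 17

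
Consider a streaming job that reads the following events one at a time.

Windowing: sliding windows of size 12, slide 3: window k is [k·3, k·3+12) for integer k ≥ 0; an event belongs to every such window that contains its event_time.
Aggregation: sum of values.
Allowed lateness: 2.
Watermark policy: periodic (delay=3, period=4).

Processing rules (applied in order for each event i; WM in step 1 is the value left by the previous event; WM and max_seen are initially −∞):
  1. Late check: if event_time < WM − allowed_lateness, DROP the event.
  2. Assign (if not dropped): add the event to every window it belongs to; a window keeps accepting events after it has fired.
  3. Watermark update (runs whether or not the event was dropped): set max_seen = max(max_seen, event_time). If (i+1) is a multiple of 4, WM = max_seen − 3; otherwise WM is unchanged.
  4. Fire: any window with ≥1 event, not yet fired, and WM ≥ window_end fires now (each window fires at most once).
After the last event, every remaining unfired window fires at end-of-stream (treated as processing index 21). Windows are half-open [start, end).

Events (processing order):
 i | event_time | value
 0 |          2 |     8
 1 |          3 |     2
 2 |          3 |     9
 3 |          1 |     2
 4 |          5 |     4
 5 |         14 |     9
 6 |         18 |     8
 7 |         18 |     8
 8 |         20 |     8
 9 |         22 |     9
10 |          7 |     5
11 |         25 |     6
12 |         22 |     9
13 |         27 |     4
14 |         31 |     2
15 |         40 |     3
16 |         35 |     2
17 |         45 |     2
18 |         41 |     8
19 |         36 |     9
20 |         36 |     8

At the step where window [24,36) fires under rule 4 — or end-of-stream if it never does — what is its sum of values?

i=0 t=2 v=8: → [0,12); WM=−∞
i=1 t=3 v=2: → [3,15),[0,12); WM=−∞
i=2 t=3 v=9: → [3,15),[0,12); WM=−∞
i=3 t=1 v=2: → [0,12); WM=0
i=4 t=5 v=4: → [3,15),[0,12); WM=0
i=5 t=14 v=9: → [12,24),[9,21),[6,18),[3,15); WM=0
i=6 t=18 v=8: → [18,30),[15,27),[12,24),[9,21); WM=0
i=7 t=18 v=8: → [18,30),[15,27),[12,24),[9,21); WM=15; [0,12) fires=25 [3,15) fires=24
i=8 t=20 v=8: → [18,30),[15,27),[12,24),[9,21); WM=15
i=9 t=22 v=9: → [21,33),[18,30),[15,27),[12,24); WM=15
i=10 t=7 v=5: DROP (t<15-2); WM=15
i=11 t=25 v=6: → [24,36),[21,33),[18,30),[15,27); WM=22; [6,18) fires=9 [9,21) fires=33
i=12 t=22 v=9: → [21,33),[18,30),[15,27),[12,24); WM=22
i=13 t=27 v=4: → [27,39),[24,36),[21,33),[18,30); WM=22
i=14 t=31 v=2: → [30,42),[27,39),[24,36),[21,33); WM=22
i=15 t=40 v=3: → [39,51),[36,48),[33,45),[30,42); WM=37; [12,24) fires=51 [15,27) fires=48 [18,30) fires=52 [21,33) fires=30 [24,36) fires=12
i=16 t=35 v=2: → [33,45),[30,42),[27,39),[24,36); WM=37
i=17 t=45 v=2: → [45,57),[42,54),[39,51),[36,48); WM=37
i=18 t=41 v=8: → [39,51),[36,48),[33,45),[30,42); WM=37
i=19 t=36 v=9: → [36,48),[33,45),[30,42),[27,39); WM=42; [27,39) fires=17 [30,42) fires=24
i=20 t=36 v=8: DROP (t<42-2); WM=42

12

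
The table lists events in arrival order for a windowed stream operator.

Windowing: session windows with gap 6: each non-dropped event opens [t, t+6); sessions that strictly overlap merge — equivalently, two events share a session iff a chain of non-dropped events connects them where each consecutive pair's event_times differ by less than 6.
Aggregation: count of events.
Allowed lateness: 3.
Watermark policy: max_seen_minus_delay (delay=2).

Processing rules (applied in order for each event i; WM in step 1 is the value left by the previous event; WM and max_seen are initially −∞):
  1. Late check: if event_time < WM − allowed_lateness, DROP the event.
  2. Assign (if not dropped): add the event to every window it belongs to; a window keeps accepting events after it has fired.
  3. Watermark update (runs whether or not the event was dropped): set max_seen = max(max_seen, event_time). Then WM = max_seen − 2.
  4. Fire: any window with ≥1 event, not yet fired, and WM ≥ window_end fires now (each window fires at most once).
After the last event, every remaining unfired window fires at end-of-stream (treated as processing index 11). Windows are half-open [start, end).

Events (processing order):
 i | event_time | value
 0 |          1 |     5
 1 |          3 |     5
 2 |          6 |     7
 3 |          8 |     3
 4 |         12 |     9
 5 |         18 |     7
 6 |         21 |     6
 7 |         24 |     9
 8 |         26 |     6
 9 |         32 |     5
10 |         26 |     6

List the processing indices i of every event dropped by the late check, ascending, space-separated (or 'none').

i=0 t=1 v=5: → [1,7); WM=-1
i=1 t=3 v=5: → [1,9); WM=1
i=2 t=6 v=7: → [1,12); WM=4
i=3 t=8 v=3: → [1,14); WM=6
i=4 t=12 v=9: → [1,18); WM=10
i=5 t=18 v=7: → [18,24); WM=16
i=6 t=21 v=6: → [18,27); WM=19
i=7 t=24 v=9: → [18,30); WM=22
i=8 t=26 v=6: → [18,32); WM=24
i=9 t=32 v=5: → [32,38); WM=30
i=10 t=26 v=6: DROP (t<30-3); WM=30

10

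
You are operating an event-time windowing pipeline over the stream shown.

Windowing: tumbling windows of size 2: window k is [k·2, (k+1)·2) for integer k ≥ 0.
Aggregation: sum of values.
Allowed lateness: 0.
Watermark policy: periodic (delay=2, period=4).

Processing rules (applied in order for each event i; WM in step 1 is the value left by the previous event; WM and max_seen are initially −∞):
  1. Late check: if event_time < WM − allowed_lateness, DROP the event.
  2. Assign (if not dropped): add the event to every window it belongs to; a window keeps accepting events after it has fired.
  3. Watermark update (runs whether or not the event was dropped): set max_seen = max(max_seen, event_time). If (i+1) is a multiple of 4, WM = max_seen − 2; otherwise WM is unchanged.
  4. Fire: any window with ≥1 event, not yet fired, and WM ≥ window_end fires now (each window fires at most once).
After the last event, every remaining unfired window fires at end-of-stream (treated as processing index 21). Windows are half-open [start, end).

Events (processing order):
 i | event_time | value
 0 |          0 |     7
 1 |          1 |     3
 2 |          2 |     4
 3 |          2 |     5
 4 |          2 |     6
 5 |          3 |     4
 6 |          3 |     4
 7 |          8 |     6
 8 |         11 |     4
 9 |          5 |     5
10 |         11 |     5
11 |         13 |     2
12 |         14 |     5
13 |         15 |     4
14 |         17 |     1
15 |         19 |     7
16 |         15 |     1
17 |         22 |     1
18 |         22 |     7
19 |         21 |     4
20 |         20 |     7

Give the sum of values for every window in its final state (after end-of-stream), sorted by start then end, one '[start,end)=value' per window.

[0,2)=10 [2,4)=23 [8,10)=6 [10,12)=9 [12,14)=2 [14,16)=9 [16,18)=1 [18,20)=7 [20,22)=11 [22,24)=8

i=0 t=0 v=7: → [0,2); WM=−∞
i=1 t=1 v=3: → [0,2); WM=−∞
i=2 t=2 v=4: → [2,4); WM=−∞
i=3 t=2 v=5: → [2,4); WM=0
i=4 t=2 v=6: → [2,4); WM=0
i=5 t=3 v=4: → [2,4); WM=0
i=6 t=3 v=4: → [2,4); WM=0
i=7 t=8 v=6: → [8,10); WM=6; [0,2) fires=10 [2,4) fires=23
i=8 t=11 v=4: → [10,12); WM=6
i=9 t=5 v=5: DROP (t<6-0); WM=6
i=10 t=11 v=5: → [10,12); WM=6
i=11 t=13 v=2: → [12,14); WM=11; [8,10) fires=6
i=12 t=14 v=5: → [14,16); WM=11
i=13 t=15 v=4: → [14,16); WM=11
i=14 t=17 v=1: → [16,18); WM=11
i=15 t=19 v=7: → [18,20); WM=17; [10,12) fires=9 [12,14) fires=2 [14,16) fires=9
i=16 t=15 v=1: DROP (t<17-0); WM=17
i=17 t=22 v=1: → [22,24); WM=17
i=18 t=22 v=7: → [22,24); WM=17
i=19 t=21 v=4: → [20,22); WM=20; [16,18) fires=1 [18,20) fires=7
i=20 t=20 v=7: → [20,22); WM=20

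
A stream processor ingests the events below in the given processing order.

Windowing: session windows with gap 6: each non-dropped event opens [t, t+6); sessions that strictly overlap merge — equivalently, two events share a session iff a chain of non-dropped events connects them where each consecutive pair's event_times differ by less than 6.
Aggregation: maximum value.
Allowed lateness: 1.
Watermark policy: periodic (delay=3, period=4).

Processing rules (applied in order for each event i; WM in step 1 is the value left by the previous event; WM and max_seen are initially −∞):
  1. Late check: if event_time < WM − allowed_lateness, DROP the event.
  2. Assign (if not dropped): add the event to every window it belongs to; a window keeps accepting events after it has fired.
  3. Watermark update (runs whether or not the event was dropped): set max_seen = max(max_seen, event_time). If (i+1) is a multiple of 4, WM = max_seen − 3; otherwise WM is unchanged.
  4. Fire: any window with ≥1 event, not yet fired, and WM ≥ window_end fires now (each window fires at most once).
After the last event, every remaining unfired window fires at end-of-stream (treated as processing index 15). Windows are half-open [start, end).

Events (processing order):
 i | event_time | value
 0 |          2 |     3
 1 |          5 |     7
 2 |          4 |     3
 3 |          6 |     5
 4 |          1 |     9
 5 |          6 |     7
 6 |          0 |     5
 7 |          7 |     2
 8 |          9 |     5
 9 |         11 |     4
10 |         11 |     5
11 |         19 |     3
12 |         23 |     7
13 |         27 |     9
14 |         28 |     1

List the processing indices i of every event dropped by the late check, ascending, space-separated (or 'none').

4 6

i=0 t=2 v=3: → [2,8); WM=−∞
i=1 t=5 v=7: → [2,11); WM=−∞
i=2 t=4 v=3: → [2,11); WM=−∞
i=3 t=6 v=5: → [2,12); WM=3
i=4 t=1 v=9: DROP (t<3-1); WM=3
i=5 t=6 v=7: → [2,12); WM=3
i=6 t=0 v=5: DROP (t<3-1); WM=3
i=7 t=7 v=2: → [2,13); WM=4
i=8 t=9 v=5: → [2,15); WM=4
i=9 t=11 v=4: → [2,17); WM=4
i=10 t=11 v=5: → [2,17); WM=4
i=11 t=19 v=3: → [19,25); WM=16
i=12 t=23 v=7: → [19,29); WM=16
i=13 t=27 v=9: → [19,33); WM=16
i=14 t=28 v=1: → [19,34); WM=16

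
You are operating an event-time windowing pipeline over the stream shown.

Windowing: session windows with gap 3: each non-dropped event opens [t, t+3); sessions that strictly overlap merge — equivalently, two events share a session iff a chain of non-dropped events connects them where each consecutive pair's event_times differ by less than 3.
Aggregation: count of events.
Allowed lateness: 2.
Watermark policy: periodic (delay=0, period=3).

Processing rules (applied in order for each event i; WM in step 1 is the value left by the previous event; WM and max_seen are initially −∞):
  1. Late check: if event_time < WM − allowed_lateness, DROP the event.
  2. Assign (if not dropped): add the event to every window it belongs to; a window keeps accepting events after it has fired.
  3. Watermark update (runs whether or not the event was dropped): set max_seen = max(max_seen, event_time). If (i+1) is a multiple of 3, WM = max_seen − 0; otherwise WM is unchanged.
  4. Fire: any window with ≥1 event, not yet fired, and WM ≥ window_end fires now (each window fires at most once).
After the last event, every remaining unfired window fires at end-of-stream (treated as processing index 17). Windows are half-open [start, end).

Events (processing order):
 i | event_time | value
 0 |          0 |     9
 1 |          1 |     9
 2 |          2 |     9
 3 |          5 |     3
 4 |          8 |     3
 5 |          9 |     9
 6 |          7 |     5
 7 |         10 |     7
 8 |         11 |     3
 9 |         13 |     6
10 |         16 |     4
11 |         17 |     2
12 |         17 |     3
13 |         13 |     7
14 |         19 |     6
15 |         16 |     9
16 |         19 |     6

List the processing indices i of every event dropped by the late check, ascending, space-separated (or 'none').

13 15

i=0 t=0 v=9: → [0,3); WM=−∞
i=1 t=1 v=9: → [0,4); WM=−∞
i=2 t=2 v=9: → [0,5); WM=2
i=3 t=5 v=3: → [5,8); WM=2
i=4 t=8 v=3: → [8,11); WM=2
i=5 t=9 v=9: → [8,12); WM=9
i=6 t=7 v=5: → [5,12); WM=9
i=7 t=10 v=7: → [5,13); WM=9
i=8 t=11 v=3: → [5,14); WM=11
i=9 t=13 v=6: → [5,16); WM=11
i=10 t=16 v=4: → [16,19); WM=11
i=11 t=17 v=2: → [16,20); WM=17
i=12 t=17 v=3: → [16,20); WM=17
i=13 t=13 v=7: DROP (t<17-2); WM=17
i=14 t=19 v=6: → [16,22); WM=19
i=15 t=16 v=9: DROP (t<19-2); WM=19
i=16 t=19 v=6: → [16,22); WM=19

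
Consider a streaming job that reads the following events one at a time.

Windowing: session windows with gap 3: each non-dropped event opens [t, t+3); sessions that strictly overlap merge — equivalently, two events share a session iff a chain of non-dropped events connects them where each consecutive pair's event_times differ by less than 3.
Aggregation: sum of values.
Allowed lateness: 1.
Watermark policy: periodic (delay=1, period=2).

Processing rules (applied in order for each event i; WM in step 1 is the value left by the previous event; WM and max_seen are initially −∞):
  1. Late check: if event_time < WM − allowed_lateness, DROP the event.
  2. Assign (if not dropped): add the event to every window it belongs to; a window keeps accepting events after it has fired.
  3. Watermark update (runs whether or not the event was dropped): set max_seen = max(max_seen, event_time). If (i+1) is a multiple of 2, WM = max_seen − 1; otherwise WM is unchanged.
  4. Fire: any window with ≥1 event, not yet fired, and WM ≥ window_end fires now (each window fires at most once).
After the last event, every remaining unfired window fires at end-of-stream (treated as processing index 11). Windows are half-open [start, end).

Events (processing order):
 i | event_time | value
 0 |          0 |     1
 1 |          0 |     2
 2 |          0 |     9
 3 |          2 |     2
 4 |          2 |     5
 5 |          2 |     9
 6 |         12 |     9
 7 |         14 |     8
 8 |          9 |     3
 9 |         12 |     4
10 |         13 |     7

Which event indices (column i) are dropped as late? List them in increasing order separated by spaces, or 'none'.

8

i=0 t=0 v=1: → [0,3); WM=−∞
i=1 t=0 v=2: → [0,3); WM=-1
i=2 t=0 v=9: → [0,3); WM=-1
i=3 t=2 v=2: → [0,5); WM=1
i=4 t=2 v=5: → [0,5); WM=1
i=5 t=2 v=9: → [0,5); WM=1
i=6 t=12 v=9: → [12,15); WM=1
i=7 t=14 v=8: → [12,17); WM=13
i=8 t=9 v=3: DROP (t<13-1); WM=13
i=9 t=12 v=4: → [12,17); WM=13
i=10 t=13 v=7: → [12,17); WM=13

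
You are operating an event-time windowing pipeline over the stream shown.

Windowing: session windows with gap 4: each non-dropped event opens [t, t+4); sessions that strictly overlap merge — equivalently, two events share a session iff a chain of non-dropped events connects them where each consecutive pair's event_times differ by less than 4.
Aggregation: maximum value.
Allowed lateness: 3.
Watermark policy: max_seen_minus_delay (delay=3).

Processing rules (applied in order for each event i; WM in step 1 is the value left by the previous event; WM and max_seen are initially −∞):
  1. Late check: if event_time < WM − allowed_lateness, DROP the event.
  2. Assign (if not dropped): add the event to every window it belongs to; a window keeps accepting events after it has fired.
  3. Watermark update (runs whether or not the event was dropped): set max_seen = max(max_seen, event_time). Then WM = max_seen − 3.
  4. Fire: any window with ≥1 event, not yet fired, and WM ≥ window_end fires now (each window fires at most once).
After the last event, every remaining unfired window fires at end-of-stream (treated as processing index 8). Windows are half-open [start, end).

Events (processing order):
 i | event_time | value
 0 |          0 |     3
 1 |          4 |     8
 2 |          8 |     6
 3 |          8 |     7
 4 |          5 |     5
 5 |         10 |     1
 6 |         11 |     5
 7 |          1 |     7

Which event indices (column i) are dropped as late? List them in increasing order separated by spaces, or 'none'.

i=0 t=0 v=3: → [0,4); WM=-3
i=1 t=4 v=8: → [4,8); WM=1
i=2 t=8 v=6: → [8,12); WM=5
i=3 t=8 v=7: → [8,12); WM=5
i=4 t=5 v=5: → [4,12); WM=5
i=5 t=10 v=1: → [4,14); WM=7
i=6 t=11 v=5: → [4,15); WM=8
i=7 t=1 v=7: DROP (t<8-3); WM=8

7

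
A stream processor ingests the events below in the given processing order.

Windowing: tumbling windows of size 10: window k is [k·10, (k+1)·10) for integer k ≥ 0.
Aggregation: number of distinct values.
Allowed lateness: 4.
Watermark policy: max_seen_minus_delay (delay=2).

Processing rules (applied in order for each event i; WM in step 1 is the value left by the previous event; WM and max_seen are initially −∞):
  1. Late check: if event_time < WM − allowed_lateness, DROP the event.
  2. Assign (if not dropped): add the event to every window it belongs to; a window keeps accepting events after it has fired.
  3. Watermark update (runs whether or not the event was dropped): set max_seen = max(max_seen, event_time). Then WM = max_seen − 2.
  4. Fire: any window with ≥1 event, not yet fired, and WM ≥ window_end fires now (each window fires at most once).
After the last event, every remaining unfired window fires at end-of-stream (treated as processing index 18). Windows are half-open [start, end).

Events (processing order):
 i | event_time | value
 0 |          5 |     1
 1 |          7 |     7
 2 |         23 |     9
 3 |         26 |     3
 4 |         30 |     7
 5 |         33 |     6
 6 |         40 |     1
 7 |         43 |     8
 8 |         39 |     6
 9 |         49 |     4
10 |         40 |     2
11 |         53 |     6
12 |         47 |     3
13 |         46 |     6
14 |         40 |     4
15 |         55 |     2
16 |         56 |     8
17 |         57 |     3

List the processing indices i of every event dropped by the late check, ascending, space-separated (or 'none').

10 13 14

i=0 t=5 v=1: → [0,10); WM=3
i=1 t=7 v=7: → [0,10); WM=5
i=2 t=23 v=9: → [20,30); WM=21; [0,10) fires=2
i=3 t=26 v=3: → [20,30); WM=24
i=4 t=30 v=7: → [30,40); WM=28
i=5 t=33 v=6: → [30,40); WM=31; [20,30) fires=2
i=6 t=40 v=1: → [40,50); WM=38
i=7 t=43 v=8: → [40,50); WM=41; [30,40) fires=2
i=8 t=39 v=6: → [30,40); WM=41
i=9 t=49 v=4: → [40,50); WM=47
i=10 t=40 v=2: DROP (t<47-4); WM=47
i=11 t=53 v=6: → [50,60); WM=51; [40,50) fires=3
i=12 t=47 v=3: → [40,50); WM=51
i=13 t=46 v=6: DROP (t<51-4); WM=51
i=14 t=40 v=4: DROP (t<51-4); WM=51
i=15 t=55 v=2: → [50,60); WM=53
i=16 t=56 v=8: → [50,60); WM=54
i=17 t=57 v=3: → [50,60); WM=55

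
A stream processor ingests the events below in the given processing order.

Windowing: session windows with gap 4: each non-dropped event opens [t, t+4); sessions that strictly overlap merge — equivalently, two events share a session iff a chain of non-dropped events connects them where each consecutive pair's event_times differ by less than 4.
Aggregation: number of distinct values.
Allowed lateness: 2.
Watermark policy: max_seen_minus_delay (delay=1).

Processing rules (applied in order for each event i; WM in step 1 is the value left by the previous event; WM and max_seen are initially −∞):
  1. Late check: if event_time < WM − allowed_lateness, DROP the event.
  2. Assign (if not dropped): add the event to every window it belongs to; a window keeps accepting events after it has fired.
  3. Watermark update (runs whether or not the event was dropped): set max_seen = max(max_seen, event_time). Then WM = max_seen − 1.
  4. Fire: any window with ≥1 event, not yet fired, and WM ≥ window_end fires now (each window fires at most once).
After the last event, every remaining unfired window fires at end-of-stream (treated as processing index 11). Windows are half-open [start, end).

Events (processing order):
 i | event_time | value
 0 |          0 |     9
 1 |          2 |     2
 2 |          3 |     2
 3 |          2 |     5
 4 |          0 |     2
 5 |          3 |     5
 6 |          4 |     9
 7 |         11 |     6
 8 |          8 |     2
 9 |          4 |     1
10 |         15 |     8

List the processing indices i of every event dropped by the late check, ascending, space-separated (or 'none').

i=0 t=0 v=9: → [0,4); WM=-1
i=1 t=2 v=2: → [0,6); WM=1
i=2 t=3 v=2: → [0,7); WM=2
i=3 t=2 v=5: → [0,7); WM=2
i=4 t=0 v=2: → [0,7); WM=2
i=5 t=3 v=5: → [0,7); WM=2
i=6 t=4 v=9: → [0,8); WM=3
i=7 t=11 v=6: → [11,15); WM=10
i=8 t=8 v=2: → [8,15); WM=10
i=9 t=4 v=1: DROP (t<10-2); WM=10
i=10 t=15 v=8: → [15,19); WM=14

9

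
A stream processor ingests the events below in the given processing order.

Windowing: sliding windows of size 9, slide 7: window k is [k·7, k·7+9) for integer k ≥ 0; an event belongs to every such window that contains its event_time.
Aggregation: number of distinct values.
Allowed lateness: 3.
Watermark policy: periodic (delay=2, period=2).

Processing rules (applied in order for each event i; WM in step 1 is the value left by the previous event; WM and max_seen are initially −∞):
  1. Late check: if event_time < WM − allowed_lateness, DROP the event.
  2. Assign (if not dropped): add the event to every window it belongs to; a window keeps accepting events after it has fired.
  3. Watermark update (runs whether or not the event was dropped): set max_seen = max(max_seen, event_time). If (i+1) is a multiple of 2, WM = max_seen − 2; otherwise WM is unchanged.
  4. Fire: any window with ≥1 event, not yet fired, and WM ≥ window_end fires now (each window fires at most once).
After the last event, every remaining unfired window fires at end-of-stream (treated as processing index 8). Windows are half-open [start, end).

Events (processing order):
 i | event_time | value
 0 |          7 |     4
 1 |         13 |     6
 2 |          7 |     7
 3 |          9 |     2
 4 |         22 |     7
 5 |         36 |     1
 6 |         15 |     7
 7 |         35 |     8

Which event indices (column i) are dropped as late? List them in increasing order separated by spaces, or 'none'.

2 6

i=0 t=7 v=4: → [7,16),[0,9); WM=−∞
i=1 t=13 v=6: → [7,16); WM=11; [0,9) fires=1
i=2 t=7 v=7: DROP (t<11-3); WM=11
i=3 t=9 v=2: → [7,16); WM=11
i=4 t=22 v=7: → [21,30),[14,23); WM=11
i=5 t=36 v=1: → [35,44),[28,37); WM=34; [7,16) fires=3 [14,23) fires=1 [21,30) fires=1
i=6 t=15 v=7: DROP (t<34-3); WM=34
i=7 t=35 v=8: → [35,44),[28,37); WM=34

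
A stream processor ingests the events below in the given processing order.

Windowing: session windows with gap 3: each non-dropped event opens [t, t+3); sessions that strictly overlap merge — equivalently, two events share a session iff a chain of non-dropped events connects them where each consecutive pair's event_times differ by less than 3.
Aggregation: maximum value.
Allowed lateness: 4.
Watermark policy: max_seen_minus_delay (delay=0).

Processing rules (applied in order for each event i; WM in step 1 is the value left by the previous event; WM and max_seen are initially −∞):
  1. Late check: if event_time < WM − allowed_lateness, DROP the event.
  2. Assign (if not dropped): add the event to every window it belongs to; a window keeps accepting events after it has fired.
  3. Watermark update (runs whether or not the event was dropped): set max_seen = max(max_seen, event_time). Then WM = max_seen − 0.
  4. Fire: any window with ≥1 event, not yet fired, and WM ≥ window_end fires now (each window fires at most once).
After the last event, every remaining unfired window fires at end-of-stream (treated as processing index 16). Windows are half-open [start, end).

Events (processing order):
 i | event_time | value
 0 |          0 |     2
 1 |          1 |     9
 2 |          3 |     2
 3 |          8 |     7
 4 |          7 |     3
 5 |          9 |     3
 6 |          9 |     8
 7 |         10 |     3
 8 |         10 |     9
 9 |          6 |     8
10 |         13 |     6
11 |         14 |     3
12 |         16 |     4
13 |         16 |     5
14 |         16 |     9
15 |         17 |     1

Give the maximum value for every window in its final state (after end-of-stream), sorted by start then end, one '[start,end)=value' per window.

[0,6)=9 [6,13)=9 [13,20)=9

i=0 t=0 v=2: → [0,3); WM=0
i=1 t=1 v=9: → [0,4); WM=1
i=2 t=3 v=2: → [0,6); WM=3
i=3 t=8 v=7: → [8,11); WM=8
i=4 t=7 v=3: → [7,11); WM=8
i=5 t=9 v=3: → [7,12); WM=9
i=6 t=9 v=8: → [7,12); WM=9
i=7 t=10 v=3: → [7,13); WM=10
i=8 t=10 v=9: → [7,13); WM=10
i=9 t=6 v=8: → [6,13); WM=10
i=10 t=13 v=6: → [13,16); WM=13
i=11 t=14 v=3: → [13,17); WM=14
i=12 t=16 v=4: → [13,19); WM=16
i=13 t=16 v=5: → [13,19); WM=16
i=14 t=16 v=9: → [13,19); WM=16
i=15 t=17 v=1: → [13,20); WM=17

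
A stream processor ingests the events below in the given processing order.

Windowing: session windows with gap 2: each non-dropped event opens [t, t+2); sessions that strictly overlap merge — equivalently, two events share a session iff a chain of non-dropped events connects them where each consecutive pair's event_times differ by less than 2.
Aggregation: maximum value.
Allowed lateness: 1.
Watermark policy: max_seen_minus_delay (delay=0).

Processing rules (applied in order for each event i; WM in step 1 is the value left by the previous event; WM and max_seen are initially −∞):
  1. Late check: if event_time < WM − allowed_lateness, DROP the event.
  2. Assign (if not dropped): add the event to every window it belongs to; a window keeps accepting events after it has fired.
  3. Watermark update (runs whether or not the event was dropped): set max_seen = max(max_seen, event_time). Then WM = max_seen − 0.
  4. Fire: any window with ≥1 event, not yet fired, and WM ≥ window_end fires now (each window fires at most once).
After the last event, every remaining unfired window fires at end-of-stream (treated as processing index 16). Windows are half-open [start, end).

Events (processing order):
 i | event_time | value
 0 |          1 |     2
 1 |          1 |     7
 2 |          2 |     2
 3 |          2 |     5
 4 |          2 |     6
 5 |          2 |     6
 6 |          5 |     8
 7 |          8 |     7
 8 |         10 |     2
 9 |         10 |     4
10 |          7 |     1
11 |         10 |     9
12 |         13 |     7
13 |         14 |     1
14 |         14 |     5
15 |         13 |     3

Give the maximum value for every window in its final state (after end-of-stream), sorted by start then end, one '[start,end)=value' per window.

i=0 t=1 v=2: → [1,3); WM=1
i=1 t=1 v=7: → [1,3); WM=1
i=2 t=2 v=2: → [1,4); WM=2
i=3 t=2 v=5: → [1,4); WM=2
i=4 t=2 v=6: → [1,4); WM=2
i=5 t=2 v=6: → [1,4); WM=2
i=6 t=5 v=8: → [5,7); WM=5
i=7 t=8 v=7: → [8,10); WM=8
i=8 t=10 v=2: → [10,12); WM=10
i=9 t=10 v=4: → [10,12); WM=10
i=10 t=7 v=1: DROP (t<10-1); WM=10
i=11 t=10 v=9: → [10,12); WM=10
i=12 t=13 v=7: → [13,15); WM=13
i=13 t=14 v=1: → [13,16); WM=14
i=14 t=14 v=5: → [13,16); WM=14
i=15 t=13 v=3: → [13,16); WM=14

[1,4)=7 [5,7)=8 [8,10)=7 [10,12)=9 [13,16)=7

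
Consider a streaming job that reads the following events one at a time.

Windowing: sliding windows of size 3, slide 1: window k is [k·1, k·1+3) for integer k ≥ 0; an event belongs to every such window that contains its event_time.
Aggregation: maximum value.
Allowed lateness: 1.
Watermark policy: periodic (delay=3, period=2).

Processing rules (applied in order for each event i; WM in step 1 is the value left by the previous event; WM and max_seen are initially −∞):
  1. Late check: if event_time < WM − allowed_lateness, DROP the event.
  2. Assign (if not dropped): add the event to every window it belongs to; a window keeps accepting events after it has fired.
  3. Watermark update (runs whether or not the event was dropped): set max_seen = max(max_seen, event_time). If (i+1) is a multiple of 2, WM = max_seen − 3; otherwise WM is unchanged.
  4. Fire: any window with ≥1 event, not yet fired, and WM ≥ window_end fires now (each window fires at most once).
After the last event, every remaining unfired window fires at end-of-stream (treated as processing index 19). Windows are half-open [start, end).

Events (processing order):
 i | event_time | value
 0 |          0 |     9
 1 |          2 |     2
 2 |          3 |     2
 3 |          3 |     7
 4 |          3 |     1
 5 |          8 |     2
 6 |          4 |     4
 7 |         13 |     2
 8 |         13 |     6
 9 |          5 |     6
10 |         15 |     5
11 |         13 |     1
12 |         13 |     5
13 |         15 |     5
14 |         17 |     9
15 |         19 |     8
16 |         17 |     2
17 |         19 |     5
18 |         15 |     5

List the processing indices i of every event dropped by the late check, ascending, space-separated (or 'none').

i=0 t=0 v=9: → [0,3); WM=−∞
i=1 t=2 v=2: → [2,5),[1,4),[0,3); WM=-1
i=2 t=3 v=2: → [3,6),[2,5),[1,4); WM=-1
i=3 t=3 v=7: → [3,6),[2,5),[1,4); WM=0
i=4 t=3 v=1: → [3,6),[2,5),[1,4); WM=0
i=5 t=8 v=2: → [8,11),[7,10),[6,9); WM=5; [0,3) fires=9 [1,4) fires=7 [2,5) fires=7
i=6 t=4 v=4: → [4,7),[3,6),[2,5); WM=5
i=7 t=13 v=2: → [13,16),[12,15),[11,14); WM=10; [3,6) fires=7 [4,7) fires=4 [6,9) fires=2 [7,10) fires=2
i=8 t=13 v=6: → [13,16),[12,15),[11,14); WM=10
i=9 t=5 v=6: DROP (t<10-1); WM=10
i=10 t=15 v=5: → [15,18),[14,17),[13,16); WM=10
i=11 t=13 v=1: → [13,16),[12,15),[11,14); WM=12; [8,11) fires=2
i=12 t=13 v=5: → [13,16),[12,15),[11,14); WM=12
i=13 t=15 v=5: → [15,18),[14,17),[13,16); WM=12
i=14 t=17 v=9: → [17,20),[16,19),[15,18); WM=12
i=15 t=19 v=8: → [19,22),[18,21),[17,20); WM=16; [11,14) fires=6 [12,15) fires=6 [13,16) fires=6
i=16 t=17 v=2: → [17,20),[16,19),[15,18); WM=16
i=17 t=19 v=5: → [19,22),[18,21),[17,20); WM=16
i=18 t=15 v=5: → [15,18),[14,17),[13,16); WM=16

9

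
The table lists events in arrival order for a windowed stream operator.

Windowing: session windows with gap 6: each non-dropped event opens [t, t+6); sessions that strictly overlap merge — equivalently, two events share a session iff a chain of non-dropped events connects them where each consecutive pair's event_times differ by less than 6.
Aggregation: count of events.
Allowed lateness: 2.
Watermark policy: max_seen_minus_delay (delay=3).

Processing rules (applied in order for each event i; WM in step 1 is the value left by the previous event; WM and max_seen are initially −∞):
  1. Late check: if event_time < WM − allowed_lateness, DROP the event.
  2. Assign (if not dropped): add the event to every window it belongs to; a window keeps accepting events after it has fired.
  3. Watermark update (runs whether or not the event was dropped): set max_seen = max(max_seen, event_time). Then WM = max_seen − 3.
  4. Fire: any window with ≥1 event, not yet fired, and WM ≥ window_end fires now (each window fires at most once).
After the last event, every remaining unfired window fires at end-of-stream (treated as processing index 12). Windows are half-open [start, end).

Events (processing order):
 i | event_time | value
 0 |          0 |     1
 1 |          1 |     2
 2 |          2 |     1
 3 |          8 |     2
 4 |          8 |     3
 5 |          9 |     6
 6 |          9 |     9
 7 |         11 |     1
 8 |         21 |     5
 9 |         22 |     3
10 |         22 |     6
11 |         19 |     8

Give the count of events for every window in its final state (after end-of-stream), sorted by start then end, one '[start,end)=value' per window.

i=0 t=0 v=1: → [0,6); WM=-3
i=1 t=1 v=2: → [0,7); WM=-2
i=2 t=2 v=1: → [0,8); WM=-1
i=3 t=8 v=2: → [8,14); WM=5
i=4 t=8 v=3: → [8,14); WM=5
i=5 t=9 v=6: → [8,15); WM=6
i=6 t=9 v=9: → [8,15); WM=6
i=7 t=11 v=1: → [8,17); WM=8
i=8 t=21 v=5: → [21,27); WM=18
i=9 t=22 v=3: → [21,28); WM=19
i=10 t=22 v=6: → [21,28); WM=19
i=11 t=19 v=8: → [19,28); WM=19

[0,8)=3 [8,17)=5 [19,28)=4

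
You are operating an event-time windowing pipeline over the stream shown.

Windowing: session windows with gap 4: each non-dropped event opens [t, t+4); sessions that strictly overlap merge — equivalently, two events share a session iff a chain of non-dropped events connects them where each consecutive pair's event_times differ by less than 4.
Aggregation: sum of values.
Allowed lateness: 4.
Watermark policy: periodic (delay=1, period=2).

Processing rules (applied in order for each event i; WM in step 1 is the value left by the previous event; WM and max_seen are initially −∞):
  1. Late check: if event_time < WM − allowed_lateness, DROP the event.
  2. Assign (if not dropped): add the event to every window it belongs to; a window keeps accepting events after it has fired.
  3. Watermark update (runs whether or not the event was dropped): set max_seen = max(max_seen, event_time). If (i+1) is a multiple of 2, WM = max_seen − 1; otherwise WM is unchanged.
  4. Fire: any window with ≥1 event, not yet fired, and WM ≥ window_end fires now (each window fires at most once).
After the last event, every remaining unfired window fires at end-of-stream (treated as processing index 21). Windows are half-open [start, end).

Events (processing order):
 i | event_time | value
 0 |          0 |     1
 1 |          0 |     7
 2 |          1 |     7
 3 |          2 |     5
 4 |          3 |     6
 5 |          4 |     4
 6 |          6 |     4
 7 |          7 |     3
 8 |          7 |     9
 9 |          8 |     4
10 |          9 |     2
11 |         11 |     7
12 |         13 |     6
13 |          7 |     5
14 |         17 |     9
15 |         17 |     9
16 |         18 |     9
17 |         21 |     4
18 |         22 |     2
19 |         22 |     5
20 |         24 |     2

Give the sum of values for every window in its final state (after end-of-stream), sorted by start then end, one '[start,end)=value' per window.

i=0 t=0 v=1: → [0,4); WM=−∞
i=1 t=0 v=7: → [0,4); WM=-1
i=2 t=1 v=7: → [0,5); WM=-1
i=3 t=2 v=5: → [0,6); WM=1
i=4 t=3 v=6: → [0,7); WM=1
i=5 t=4 v=4: → [0,8); WM=3
i=6 t=6 v=4: → [0,10); WM=3
i=7 t=7 v=3: → [0,11); WM=6
i=8 t=7 v=9: → [0,11); WM=6
i=9 t=8 v=4: → [0,12); WM=7
i=10 t=9 v=2: → [0,13); WM=7
i=11 t=11 v=7: → [0,15); WM=10
i=12 t=13 v=6: → [0,17); WM=10
i=13 t=7 v=5: → [0,17); WM=12
i=14 t=17 v=9: → [17,21); WM=12
i=15 t=17 v=9: → [17,21); WM=16
i=16 t=18 v=9: → [17,22); WM=16
i=17 t=21 v=4: → [17,25); WM=20
i=18 t=22 v=2: → [17,26); WM=20
i=19 t=22 v=5: → [17,26); WM=21
i=20 t=24 v=2: → [17,28); WM=21

[0,17)=70 [17,28)=40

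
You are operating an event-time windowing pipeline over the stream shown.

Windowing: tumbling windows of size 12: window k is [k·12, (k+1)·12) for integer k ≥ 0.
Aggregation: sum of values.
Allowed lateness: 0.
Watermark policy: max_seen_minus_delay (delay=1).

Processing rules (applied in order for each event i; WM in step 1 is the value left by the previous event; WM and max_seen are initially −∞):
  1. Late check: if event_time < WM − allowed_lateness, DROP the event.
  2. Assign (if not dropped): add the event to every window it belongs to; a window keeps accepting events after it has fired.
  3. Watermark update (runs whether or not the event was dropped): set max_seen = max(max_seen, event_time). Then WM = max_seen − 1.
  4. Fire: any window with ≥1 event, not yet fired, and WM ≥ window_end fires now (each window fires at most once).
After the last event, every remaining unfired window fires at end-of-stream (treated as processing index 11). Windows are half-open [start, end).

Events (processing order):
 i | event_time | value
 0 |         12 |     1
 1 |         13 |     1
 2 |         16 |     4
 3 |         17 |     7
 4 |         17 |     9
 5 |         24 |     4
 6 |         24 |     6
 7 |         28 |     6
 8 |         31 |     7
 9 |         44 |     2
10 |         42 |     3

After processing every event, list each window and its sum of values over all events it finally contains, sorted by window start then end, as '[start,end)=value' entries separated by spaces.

i=0 t=12 v=1: → [12,24); WM=11
i=1 t=13 v=1: → [12,24); WM=12
i=2 t=16 v=4: → [12,24); WM=15
i=3 t=17 v=7: → [12,24); WM=16
i=4 t=17 v=9: → [12,24); WM=16
i=5 t=24 v=4: → [24,36); WM=23
i=6 t=24 v=6: → [24,36); WM=23
i=7 t=28 v=6: → [24,36); WM=27; [12,24) fires=22
i=8 t=31 v=7: → [24,36); WM=30
i=9 t=44 v=2: → [36,48); WM=43; [24,36) fires=23
i=10 t=42 v=3: DROP (t<43-0); WM=43

[12,24)=22 [24,36)=23 [36,48)=2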